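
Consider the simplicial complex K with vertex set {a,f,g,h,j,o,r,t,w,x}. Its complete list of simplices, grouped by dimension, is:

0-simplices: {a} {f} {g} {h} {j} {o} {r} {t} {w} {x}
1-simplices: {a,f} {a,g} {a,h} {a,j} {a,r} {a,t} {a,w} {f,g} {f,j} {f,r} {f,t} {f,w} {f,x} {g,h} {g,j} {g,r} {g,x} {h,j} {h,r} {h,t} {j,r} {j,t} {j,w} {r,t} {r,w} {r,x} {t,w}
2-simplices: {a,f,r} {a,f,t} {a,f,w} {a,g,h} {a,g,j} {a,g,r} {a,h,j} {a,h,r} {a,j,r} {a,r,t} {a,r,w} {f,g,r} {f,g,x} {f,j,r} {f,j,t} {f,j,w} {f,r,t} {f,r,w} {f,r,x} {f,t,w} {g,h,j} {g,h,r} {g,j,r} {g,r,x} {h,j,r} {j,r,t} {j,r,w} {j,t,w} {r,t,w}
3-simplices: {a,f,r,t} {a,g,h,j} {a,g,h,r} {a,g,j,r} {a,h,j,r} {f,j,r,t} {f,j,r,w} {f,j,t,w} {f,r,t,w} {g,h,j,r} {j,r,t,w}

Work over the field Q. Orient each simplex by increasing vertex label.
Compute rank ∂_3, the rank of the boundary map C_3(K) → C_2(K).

n_0=10 n_1=27 n_2=29 n_3=11  [Q]
∂1: piv[af,ag,ah,aj,ar,at,aw,fx] rk=8  ker:fg,fj,fr,ft,fw,gh,gj,gr,gx,hj,hr,ht,jr,jt,jw,rt,rw,rx,tw
∂2: piv[afr,aft,afw,agh,agj,agr,ahj,ahr,ajr,art,arw,fgr,fgx,fjr,fjt,fjw,frx,ftw] rk=18  ker:frt,frw,ghj,ghr,gjr,grx,hjr,jrt,jrw,jtw,rtw
∂3: piv[afrt,aghj,aghr,agjr,ahjr,fjrt,fjrw,fjtw,frtw] rk=9  ker:ghjr,jrtw
rk∂_3=9

rank∂_3=9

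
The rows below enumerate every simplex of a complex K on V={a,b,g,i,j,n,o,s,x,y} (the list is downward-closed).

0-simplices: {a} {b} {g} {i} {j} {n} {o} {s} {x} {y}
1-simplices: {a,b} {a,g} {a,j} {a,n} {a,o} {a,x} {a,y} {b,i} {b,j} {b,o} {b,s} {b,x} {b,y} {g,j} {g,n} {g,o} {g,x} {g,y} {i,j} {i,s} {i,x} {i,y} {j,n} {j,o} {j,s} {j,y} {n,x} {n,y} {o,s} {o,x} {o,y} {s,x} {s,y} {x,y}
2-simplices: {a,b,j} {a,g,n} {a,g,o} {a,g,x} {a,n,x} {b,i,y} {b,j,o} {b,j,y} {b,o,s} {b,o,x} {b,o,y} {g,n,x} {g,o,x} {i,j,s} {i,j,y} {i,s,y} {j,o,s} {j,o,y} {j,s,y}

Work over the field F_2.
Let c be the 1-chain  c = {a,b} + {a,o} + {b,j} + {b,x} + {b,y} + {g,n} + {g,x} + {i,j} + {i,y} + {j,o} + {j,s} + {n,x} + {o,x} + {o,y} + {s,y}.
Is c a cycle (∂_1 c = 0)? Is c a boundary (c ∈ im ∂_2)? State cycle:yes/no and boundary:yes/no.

cycle:yes boundary:no

n_0=10 n_1=34 n_2=19  [Z2]
∂1: piv[ab,ag,aj,an,ao,ax,ay,bi,bs] rk=9  ker:bj,bo,bx,by,gj,gn,go,gx,gy,ij,is,ix,iy,jn,jo,js,jy,nx,ny,os,ox,oy,sx,sy,xy
∂2: piv[abj,agn,ago,agx,anx,biy,bjo,bjy,bos,box,boy,gox,ijs,ijy,isy,jos] rk=16  ker:gnx,joy,jsy
∂1c = 0
c vs im∂2: residual ≠ 0 ⇒ not boundary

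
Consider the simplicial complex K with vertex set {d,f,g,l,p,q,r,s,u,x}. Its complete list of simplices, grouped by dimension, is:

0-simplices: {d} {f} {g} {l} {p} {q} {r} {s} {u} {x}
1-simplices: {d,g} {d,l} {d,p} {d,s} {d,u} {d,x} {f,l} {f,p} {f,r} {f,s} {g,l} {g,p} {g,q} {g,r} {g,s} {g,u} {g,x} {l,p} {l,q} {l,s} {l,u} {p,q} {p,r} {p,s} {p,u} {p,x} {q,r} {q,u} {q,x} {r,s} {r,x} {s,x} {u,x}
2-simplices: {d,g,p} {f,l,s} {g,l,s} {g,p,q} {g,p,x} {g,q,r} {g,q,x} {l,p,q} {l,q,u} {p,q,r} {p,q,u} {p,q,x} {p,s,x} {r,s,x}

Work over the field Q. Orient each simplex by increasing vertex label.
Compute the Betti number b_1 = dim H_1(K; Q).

n_0=10 n_1=33 n_2=14  [Q]
∂1: piv[dg,dl,dp,ds,du,dx,fl,fr,gq] rk=9  ker:fp,fs,gl,gp,gr,gs,gu,gx,lp,lq,ls,lu,pq,pr,ps,pu,px,qr,qu,qx,rs,rx,sx,ux
∂2: piv[dgp,fls,gls,gpq,gpx,gqr,gqx,lpq,lqu,pqr,pqu,psx,rsx] rk=13  ker:pqx
b_1=(33−9)−13=11

b_1=11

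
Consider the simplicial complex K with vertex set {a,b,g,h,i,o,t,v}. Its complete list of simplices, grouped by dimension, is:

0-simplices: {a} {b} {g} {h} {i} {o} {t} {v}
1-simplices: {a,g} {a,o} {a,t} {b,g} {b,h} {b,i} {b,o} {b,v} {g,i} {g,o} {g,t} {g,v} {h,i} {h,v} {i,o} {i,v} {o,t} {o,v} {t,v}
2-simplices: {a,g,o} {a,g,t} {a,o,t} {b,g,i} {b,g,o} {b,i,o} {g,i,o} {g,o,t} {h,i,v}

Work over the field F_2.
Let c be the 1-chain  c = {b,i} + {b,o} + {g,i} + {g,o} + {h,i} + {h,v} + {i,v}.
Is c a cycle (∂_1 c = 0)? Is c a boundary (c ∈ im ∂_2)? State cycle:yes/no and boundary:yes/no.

cycle:yes boundary:yes

n_0=8 n_1=19 n_2=9  [Z2]
∂1: piv[ag,ao,at,bg,bh,bi,bv] rk=7  ker:bo,gi,go,gt,gv,hi,hv,io,iv,ot,ov,tv
∂2: piv[ago,agt,aot,bgi,bgo,bio,hiv] rk=7  ker:gio,got
∂1c = 0
c vs im∂2: reduces to 0 ⇒ boundary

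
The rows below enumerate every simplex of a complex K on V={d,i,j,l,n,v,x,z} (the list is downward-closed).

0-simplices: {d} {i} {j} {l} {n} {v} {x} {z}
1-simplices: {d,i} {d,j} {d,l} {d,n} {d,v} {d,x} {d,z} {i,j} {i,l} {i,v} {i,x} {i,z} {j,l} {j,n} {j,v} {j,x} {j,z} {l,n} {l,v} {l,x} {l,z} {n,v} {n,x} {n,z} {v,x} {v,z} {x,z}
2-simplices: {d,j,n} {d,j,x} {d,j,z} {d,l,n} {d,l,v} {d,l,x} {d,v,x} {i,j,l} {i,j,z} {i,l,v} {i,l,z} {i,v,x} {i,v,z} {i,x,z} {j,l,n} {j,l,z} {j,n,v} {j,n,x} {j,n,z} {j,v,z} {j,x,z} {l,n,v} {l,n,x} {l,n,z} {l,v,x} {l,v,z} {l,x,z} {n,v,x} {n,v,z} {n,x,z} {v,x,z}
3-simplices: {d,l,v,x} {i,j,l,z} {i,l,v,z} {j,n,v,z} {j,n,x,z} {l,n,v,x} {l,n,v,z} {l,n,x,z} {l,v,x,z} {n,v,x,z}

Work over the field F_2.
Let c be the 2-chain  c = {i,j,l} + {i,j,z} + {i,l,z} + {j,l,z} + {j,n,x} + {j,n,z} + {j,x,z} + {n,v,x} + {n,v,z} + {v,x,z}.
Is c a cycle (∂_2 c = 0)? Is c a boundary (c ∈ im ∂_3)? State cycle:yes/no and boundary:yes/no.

n_0=8 n_1=27 n_2=31 n_3=10  [Z2]
∂1: piv[di,dj,dl,dn,dv,dx,dz] rk=7  ker:ij,il,iv,ix,iz,jl,jn,jv,jx,jz,ln,lv,lx,lz,nv,nx,nz,vx,vz,xz
∂2: piv[djn,djx,djz,dln,dlv,dlx,dvx,ijl,ijz,ilv,ilz,ivx,ivz,ixz,jln,jnv,jnx,jnz,jvz] rk=19  ker:jlz,jxz,lnv,lnx,lnz,lvx,lvz,lxz,nvx,nvz,nxz,vxz
∂3: piv[dlvx,ijlz,ilvz,jnvz,jnxz,lnvx,lnvz,lnxz,lvxz] rk=9  ker:nvxz
∂2c = 0
c vs im∂3: reduces to 0 ⇒ boundary

cycle:yes boundary:yes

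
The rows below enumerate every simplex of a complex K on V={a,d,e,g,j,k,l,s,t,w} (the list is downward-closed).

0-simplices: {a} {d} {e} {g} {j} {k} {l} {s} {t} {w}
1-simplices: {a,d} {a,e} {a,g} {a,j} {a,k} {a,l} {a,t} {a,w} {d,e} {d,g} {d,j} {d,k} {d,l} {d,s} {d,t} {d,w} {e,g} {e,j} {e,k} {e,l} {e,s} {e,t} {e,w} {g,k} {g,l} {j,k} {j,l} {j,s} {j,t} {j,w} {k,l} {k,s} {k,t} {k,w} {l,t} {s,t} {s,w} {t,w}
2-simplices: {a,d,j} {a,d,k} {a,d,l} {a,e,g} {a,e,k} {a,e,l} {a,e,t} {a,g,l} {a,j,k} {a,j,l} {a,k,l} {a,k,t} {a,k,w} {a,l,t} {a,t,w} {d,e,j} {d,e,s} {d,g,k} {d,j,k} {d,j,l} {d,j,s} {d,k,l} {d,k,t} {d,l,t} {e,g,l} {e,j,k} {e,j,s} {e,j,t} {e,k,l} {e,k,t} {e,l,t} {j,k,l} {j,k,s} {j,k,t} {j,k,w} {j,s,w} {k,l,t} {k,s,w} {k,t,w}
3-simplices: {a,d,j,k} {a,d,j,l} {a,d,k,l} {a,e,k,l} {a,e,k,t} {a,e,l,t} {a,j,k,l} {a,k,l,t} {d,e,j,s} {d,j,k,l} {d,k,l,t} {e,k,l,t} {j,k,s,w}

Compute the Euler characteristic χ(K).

n_0=10 n_1=38 n_2=39 n_3=13
χ=+10−38+39−13=-2

χ(K)=-2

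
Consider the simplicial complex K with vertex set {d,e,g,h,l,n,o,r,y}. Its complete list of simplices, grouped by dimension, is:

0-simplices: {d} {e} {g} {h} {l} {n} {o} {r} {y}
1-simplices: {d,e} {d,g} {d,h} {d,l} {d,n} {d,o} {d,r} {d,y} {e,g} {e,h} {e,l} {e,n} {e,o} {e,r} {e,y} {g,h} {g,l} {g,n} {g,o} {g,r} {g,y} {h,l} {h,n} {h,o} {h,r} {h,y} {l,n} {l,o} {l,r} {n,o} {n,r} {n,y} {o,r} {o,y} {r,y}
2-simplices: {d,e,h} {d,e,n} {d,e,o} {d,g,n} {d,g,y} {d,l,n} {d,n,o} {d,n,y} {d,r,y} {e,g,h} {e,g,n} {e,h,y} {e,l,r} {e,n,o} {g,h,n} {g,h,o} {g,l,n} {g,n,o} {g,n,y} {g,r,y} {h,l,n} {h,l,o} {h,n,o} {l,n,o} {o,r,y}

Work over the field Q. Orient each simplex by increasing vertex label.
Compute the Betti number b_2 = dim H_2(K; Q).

n_0=9 n_1=35 n_2=25  [Q]
∂1: piv[de,dg,dh,dl,dn,do,dr,dy] rk=8  ker:eg,eh,el,en,eo,er,ey,gh,gl,gn,go,gr,gy,hl,hn,ho,hr,hy,ln,lo,lr,no,nr,ny,or,oy,ry
∂2: piv[deh,den,deo,dgn,dgy,dln,dno,dny,dry,egh,egn,ehy,elr,ghn,gho,gln,gno,gry,hln,hlo,ory] rk=21  ker:eno,gny,hno,lno
b_2=(25−21)−0=4

b_2=4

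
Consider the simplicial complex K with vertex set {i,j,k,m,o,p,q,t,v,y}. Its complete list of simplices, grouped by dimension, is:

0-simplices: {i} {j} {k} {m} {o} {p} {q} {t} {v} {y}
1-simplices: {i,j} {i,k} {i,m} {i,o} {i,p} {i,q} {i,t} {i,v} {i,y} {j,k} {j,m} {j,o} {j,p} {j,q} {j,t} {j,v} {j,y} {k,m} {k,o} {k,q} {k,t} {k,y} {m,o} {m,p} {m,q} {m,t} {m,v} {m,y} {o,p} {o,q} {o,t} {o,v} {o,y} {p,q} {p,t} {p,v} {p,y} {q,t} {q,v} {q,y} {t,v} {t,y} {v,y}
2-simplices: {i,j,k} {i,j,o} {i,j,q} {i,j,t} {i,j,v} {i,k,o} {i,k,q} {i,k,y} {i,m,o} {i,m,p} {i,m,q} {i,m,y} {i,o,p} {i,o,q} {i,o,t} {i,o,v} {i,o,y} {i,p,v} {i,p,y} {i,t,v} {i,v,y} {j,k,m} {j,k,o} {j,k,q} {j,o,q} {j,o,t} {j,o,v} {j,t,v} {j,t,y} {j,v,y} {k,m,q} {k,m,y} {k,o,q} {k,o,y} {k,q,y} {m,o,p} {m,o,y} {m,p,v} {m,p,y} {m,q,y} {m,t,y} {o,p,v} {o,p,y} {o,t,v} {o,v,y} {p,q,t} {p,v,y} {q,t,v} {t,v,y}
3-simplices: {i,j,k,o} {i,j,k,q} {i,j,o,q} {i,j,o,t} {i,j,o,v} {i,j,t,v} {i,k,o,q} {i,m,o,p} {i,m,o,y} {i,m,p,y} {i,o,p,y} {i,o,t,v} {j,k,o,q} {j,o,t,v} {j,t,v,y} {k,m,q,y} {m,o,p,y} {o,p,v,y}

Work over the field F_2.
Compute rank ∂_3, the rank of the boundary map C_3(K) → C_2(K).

n_0=10 n_1=43 n_2=49 n_3=18  [Z2]
∂1: piv[ij,ik,im,io,ip,iq,it,iv,iy] rk=9  ker:jk,jm,jo,jp,jq,jt,jv,jy,km,ko,kq,kt,ky,mo,mp,mq,mt,mv,my,op,oq,ot,ov,oy,pq,pt,pv,py,qt,qv,qy,tv,ty,vy
∂2: piv[ijk,ijo,ijq,ijt,ijv,iko,ikq,iky,imo,imp,imq,imy,iop,ioq,iot,iov,ioy,ipv,ipy,itv,ivy,jkm,jty,jvy,kmq,kqy,mpv,mty,pqt,qtv] rk=30  ker:jko,jkq,joq,jot,jov,jtv,kmy,koq,koy,mop,moy,mpy,mqy,opv,opy,otv,ovy,pvy,tvy
∂3: piv[ijko,ijkq,ijoq,ijot,ijov,ijtv,ikoq,imop,imoy,impy,iopy,iotv,jtvy,kmqy,opvy] rk=15  ker:jkoq,jotv,mopy
rk∂_3=15

rank∂_3=15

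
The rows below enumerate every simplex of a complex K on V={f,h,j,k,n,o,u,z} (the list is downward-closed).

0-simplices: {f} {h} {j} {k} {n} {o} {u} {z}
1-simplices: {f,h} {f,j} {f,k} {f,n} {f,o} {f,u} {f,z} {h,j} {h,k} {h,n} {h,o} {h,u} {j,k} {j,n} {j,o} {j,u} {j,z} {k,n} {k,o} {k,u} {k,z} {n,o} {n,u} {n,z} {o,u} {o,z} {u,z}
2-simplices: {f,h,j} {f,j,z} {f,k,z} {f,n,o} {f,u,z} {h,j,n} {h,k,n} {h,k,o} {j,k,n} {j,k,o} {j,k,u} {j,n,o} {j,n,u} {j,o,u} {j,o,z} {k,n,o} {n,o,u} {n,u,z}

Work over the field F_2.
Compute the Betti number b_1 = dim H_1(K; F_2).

n_0=8 n_1=27 n_2=18  [Z2]
∂1: piv[fh,fj,fk,fn,fo,fu,fz] rk=7  ker:hj,hk,hn,ho,hu,jk,jn,jo,ju,jz,kn,ko,ku,kz,no,nu,nz,ou,oz,uz
∂2: piv[fhj,fjz,fkz,fno,fuz,hjn,hkn,hko,jkn,jko,jku,jno,jnu,jou,joz,nuz] rk=16  ker:kno,nou
b_1=(27−7)−16=4

b_1=4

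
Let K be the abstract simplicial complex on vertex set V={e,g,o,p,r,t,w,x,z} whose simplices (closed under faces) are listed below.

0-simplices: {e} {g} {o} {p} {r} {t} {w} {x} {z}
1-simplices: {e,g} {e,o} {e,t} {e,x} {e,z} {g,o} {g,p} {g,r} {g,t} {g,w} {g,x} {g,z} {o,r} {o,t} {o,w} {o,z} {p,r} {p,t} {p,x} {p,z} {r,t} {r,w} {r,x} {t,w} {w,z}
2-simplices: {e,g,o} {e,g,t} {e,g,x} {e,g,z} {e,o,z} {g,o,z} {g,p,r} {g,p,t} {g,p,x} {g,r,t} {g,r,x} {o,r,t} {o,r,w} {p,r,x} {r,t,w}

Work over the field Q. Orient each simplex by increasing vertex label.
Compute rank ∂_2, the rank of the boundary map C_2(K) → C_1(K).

n_0=9 n_1=25 n_2=15  [Q]
∂1: piv[eg,eo,et,ex,ez,gp,gr,gw] rk=8  ker:go,gt,gx,gz,or,ot,ow,oz,pr,pt,px,pz,rt,rw,rx,tw,wz
∂2: piv[ego,egt,egx,egz,eoz,gpr,gpt,gpx,grt,grx,ort,orw,rtw] rk=13  ker:goz,prx
rk∂_2=13

rank∂_2=13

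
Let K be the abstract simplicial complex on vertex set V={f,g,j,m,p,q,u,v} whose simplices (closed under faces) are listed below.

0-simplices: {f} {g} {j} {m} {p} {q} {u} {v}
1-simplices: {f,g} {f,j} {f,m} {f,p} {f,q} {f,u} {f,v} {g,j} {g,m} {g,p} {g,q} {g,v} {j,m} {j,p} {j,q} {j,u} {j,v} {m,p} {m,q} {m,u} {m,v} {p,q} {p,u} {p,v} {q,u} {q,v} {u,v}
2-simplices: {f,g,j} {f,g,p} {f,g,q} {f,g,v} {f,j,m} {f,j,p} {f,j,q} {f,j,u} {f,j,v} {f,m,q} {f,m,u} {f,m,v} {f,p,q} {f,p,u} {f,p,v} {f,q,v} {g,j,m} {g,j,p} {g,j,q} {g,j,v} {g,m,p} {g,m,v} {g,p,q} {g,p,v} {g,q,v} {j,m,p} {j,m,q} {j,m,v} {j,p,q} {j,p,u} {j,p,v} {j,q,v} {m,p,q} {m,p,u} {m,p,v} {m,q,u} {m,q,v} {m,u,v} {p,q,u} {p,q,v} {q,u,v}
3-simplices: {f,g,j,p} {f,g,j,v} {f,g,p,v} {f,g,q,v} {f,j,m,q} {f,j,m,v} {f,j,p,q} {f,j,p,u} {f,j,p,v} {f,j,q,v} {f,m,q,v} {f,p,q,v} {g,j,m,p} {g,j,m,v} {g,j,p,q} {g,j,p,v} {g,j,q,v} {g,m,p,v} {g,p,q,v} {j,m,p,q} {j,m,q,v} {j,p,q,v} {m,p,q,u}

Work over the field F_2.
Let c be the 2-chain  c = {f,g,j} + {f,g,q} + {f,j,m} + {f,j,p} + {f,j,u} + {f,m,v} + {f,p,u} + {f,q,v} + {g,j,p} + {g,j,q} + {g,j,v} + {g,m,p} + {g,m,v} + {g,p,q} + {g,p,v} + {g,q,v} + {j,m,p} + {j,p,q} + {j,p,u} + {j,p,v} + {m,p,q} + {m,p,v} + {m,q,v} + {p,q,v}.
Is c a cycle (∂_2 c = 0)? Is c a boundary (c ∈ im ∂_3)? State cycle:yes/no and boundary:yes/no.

cycle:yes boundary:yes

n_0=8 n_1=27 n_2=41 n_3=23  [Z2]
∂1: piv[fg,fj,fm,fp,fq,fu,fv] rk=7  ker:gj,gm,gp,gq,gv,jm,jp,jq,ju,jv,mp,mq,mu,mv,pq,pu,pv,qu,qv,uv
∂2: piv[fgj,fgp,fgq,fgv,fjm,fjp,fjq,fju,fjv,fmq,fmu,fmv,fpq,fpu,fpv,fqv,gjm,gmp,mqu,muv] rk=20  ker:gjp,gjq,gjv,gmv,gpq,gpv,gqv,jmp,jmq,jmv,jpq,jpu,jpv,jqv,mpq,mpu,mpv,mqv,pqu,pqv,quv
∂3: piv[fgjp,fgjv,fgpv,fgqv,fjmq,fjmv,fjpq,fjpu,fjpv,fjqv,fmqv,fpqv,gjmp,gjmv,gjpq,gjqv,gmpv,jmpq,mpqu] rk=19  ker:gjpv,gpqv,jmqv,jpqv
∂2c = 0
c vs im∂3: reduces to 0 ⇒ boundary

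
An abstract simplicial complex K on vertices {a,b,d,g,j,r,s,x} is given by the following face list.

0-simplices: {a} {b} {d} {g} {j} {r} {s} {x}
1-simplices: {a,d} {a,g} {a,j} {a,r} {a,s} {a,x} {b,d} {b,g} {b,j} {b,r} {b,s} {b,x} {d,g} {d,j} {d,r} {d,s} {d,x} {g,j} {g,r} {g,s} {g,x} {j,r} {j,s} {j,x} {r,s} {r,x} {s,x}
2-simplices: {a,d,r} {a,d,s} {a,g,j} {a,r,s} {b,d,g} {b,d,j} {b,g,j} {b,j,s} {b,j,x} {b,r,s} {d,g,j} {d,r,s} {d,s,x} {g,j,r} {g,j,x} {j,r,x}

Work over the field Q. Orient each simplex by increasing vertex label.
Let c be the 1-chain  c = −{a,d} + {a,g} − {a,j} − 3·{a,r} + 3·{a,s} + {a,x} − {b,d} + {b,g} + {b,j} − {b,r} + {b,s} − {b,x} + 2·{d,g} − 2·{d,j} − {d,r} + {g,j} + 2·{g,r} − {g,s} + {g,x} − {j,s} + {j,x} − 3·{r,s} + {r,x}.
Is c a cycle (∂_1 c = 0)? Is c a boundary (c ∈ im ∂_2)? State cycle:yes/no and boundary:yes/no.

n_0=8 n_1=27 n_2=16  [Q]
∂1: piv[ad,ag,aj,ar,as,ax,bd] rk=7  ker:bg,bj,br,bs,bx,dg,dj,dr,ds,dx,gj,gr,gs,gx,jr,js,jx,rs,rx,sx
∂2: piv[adr,ads,agj,ars,bdg,bdj,bgj,bjs,bjx,brs,dsx,gjr,gjx,jrx] rk=14  ker:dgj,drs
∂1c = −{d} + {g} − {j} − {r} − {s} + 3·{x}

cycle:no boundary:no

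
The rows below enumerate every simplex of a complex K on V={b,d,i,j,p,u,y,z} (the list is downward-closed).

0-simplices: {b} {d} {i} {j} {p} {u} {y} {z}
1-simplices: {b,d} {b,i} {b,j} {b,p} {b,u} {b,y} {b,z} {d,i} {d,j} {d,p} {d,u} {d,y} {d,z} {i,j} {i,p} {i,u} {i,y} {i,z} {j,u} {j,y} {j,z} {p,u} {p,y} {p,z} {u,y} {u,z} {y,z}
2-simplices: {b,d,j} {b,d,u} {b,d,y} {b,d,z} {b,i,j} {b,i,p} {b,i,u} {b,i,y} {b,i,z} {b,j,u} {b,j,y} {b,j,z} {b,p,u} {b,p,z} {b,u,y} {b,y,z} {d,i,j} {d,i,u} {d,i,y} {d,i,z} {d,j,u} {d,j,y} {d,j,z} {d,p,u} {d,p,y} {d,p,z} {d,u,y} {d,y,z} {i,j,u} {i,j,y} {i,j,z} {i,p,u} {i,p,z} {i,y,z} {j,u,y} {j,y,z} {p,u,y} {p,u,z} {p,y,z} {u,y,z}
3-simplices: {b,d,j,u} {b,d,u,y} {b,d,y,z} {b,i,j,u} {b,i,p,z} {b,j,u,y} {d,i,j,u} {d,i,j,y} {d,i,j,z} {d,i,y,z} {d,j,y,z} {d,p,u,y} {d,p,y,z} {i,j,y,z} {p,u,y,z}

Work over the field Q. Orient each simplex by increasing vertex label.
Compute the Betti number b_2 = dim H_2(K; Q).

n_0=8 n_1=27 n_2=40 n_3=15  [Q]
∂1: piv[bd,bi,bj,bp,bu,by,bz] rk=7  ker:di,dj,dp,du,dy,dz,ij,ip,iu,iy,iz,ju,jy,jz,pu,py,pz,uy,uz,yz
∂2: piv[bdj,bdu,bdy,bdz,bij,bip,biu,biy,biz,bju,bjy,bjz,bpu,bpz,buy,byz,dij,dpu,dpy,puz] rk=20  ker:diu,diy,diz,dju,djy,djz,dpz,duy,dyz,iju,ijy,ijz,ipu,ipz,iyz,juy,jyz,puy,pyz,uyz
∂3: piv[bdju,bduy,bdyz,biju,bipz,bjuy,diju,dijy,dijz,diyz,djyz,dpuy,dpyz,puyz] rk=14  ker:ijyz
b_2=(40−20)−14=6

b_2=6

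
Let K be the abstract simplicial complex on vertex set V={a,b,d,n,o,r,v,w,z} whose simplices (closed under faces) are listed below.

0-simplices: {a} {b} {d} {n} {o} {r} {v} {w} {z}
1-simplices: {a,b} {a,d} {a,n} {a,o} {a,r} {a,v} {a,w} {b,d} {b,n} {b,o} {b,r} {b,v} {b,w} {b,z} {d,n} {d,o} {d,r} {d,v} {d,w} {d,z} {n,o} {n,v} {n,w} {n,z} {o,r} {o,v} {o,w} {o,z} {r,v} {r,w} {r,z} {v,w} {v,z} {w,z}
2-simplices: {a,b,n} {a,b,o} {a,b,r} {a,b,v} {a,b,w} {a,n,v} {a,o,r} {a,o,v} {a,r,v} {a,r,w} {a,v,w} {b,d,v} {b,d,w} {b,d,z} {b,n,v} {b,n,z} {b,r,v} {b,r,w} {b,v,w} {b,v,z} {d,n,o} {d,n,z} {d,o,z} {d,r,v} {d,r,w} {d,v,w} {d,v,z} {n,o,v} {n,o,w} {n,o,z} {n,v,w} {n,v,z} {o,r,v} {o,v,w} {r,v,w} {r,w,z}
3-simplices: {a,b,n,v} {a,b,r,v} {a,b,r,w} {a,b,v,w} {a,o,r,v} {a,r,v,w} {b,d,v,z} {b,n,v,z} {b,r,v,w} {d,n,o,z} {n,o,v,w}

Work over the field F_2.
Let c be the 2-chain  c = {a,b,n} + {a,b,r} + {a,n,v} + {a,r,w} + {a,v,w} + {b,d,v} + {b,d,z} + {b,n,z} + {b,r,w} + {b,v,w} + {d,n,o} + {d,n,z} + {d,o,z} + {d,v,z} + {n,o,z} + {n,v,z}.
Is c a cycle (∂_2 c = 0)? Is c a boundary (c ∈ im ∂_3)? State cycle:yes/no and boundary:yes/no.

cycle:yes boundary:yes

n_0=9 n_1=34 n_2=36 n_3=11  [Z2]
∂1: piv[ab,ad,an,ao,ar,av,aw,bz] rk=8  ker:bd,bn,bo,br,bv,bw,dn,do,dr,dv,dw,dz,no,nv,nw,nz,or,ov,ow,oz,rv,rw,rz,vw,vz,wz
∂2: piv[abn,abo,abr,abv,abw,anv,aor,aov,arv,arw,avw,bdv,bdw,bdz,bnz,bvz,dno,dnz,doz,drv,nov,now,nvw,rwz] rk=24  ker:bnv,brv,brw,bvw,drw,dvw,dvz,noz,nvz,orv,ovw,rvw
∂3: piv[abnv,abrv,abrw,abvw,aorv,arvw,bdvz,bnvz,dnoz,novw] rk=10  ker:brvw
∂2c = 0
c vs im∂3: reduces to 0 ⇒ boundary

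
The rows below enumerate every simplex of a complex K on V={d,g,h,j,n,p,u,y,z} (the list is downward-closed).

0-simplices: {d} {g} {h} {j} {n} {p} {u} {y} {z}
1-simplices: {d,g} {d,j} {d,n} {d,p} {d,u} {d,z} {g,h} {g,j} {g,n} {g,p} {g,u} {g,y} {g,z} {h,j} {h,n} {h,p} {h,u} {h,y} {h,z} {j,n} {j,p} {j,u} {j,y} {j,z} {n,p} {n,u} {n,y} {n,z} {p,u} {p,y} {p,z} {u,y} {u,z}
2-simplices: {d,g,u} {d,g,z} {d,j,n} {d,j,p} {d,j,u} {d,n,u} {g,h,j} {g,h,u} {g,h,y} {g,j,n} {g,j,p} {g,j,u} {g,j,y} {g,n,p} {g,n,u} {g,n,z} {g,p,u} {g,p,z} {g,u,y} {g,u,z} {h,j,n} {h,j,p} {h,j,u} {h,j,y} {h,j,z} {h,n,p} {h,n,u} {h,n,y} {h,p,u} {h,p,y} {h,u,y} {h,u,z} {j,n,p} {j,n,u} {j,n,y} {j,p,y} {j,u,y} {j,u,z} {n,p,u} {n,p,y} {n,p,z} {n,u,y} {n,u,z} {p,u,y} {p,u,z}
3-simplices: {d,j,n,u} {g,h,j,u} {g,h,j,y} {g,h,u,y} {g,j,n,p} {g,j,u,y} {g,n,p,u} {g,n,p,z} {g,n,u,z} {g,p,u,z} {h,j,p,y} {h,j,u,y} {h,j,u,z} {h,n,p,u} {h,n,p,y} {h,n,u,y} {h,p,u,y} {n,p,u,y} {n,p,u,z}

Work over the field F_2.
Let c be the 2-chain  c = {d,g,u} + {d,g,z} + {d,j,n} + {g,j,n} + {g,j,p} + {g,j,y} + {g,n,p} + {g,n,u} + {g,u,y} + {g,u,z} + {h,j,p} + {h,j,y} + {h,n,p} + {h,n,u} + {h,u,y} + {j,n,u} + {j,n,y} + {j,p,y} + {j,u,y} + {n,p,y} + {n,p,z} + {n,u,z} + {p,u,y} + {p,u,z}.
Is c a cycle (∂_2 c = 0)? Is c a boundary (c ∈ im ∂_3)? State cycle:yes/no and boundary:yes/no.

n_0=9 n_1=33 n_2=45 n_3=19  [Z2]
∂1: piv[dg,dj,dn,dp,du,dz,gh,gy] rk=8  ker:gj,gn,gp,gu,gz,hj,hn,hp,hu,hy,hz,jn,jp,ju,jy,jz,np,nu,ny,nz,pu,py,pz,uy,uz
∂2: piv[dgu,dgz,djn,djp,dju,dnu,ghj,ghu,ghy,gjn,gjp,gju,gjy,gnp,gnz,gpu,gpz,guy,guz,hjn,hjp,hjz,hny,hpy,huz] rk=25  ker:gnu,hju,hjy,hnp,hnu,hpu,huy,jnp,jnu,jny,jpy,juy,juz,npu,npy,npz,nuy,nuz,puy,puz
∂3: piv[djnu,ghju,ghjy,ghuy,gjnp,gjuy,gnpu,gnpz,gnuz,gpuz,hjpy,hjuz,hnpu,hnpy,hnuy,hpuy] rk=16  ker:hjuy,npuy,npuz
∂2c = {d,j} + {d,n} + {d,u} + {d,z} + {g,j} + {g,n} + {j,p} + {j,y} + {p,y} + {u,z}

cycle:no boundary:no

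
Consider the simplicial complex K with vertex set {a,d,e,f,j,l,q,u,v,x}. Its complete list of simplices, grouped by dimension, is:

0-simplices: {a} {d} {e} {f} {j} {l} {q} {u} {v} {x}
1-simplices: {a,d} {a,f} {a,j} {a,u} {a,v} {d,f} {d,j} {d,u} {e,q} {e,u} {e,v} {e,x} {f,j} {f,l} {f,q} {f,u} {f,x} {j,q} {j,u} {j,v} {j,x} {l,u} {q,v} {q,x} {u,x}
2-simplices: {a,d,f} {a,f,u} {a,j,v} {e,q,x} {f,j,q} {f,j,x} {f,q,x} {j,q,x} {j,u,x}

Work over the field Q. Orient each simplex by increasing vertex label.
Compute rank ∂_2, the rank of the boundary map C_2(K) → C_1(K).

rank∂_2=8

n_0=10 n_1=25 n_2=9  [Q]
∂1: piv[ad,af,aj,au,av,eq,eu,ex,fl] rk=9  ker:df,dj,du,ev,fj,fq,fu,fx,jq,ju,jv,jx,lu,qv,qx,ux
∂2: piv[adf,afu,ajv,eqx,fjq,fjx,fqx,jux] rk=8  ker:jqx
rk∂_2=8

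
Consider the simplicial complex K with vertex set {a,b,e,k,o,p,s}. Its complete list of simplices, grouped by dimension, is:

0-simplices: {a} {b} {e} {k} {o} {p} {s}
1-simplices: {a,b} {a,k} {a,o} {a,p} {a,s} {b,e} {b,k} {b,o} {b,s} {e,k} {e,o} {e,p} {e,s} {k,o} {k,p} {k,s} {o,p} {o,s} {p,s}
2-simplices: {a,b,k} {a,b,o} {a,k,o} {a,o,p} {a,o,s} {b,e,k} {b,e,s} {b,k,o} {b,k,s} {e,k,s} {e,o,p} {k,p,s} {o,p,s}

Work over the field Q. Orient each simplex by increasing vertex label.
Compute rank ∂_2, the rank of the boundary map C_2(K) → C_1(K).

rank∂_2=11

n_0=7 n_1=19 n_2=13  [Q]
∂1: piv[ab,ak,ao,ap,as,be] rk=6  ker:bk,bo,bs,ek,eo,ep,es,ko,kp,ks,op,os,ps
∂2: piv[abk,abo,ako,aop,aos,bek,bes,bks,eop,kps,ops] rk=11  ker:bko,eks
rk∂_2=11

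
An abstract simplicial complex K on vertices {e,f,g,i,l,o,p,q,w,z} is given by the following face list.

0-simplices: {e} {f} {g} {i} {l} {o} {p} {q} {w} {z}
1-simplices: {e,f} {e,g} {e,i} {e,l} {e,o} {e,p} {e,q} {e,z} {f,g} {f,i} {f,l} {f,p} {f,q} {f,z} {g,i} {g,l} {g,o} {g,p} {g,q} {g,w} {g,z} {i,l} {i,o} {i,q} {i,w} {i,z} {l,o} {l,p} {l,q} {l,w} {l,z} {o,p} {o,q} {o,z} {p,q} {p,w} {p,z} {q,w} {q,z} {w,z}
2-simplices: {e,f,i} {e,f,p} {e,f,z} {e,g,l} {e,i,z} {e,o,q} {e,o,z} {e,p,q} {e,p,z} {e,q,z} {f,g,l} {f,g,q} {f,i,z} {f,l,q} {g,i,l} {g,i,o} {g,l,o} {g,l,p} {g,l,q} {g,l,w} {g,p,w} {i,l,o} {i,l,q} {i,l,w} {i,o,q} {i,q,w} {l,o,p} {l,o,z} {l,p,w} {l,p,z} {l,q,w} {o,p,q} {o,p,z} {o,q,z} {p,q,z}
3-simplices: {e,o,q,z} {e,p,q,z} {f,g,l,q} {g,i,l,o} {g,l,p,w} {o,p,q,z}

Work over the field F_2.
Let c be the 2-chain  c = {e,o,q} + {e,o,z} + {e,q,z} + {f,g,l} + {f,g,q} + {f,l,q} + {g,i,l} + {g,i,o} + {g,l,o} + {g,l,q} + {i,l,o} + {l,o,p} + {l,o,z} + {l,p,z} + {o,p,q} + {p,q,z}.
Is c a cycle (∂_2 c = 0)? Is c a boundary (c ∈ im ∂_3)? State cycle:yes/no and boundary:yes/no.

n_0=10 n_1=40 n_2=35 n_3=6  [Z2]
∂1: piv[ef,eg,ei,el,eo,ep,eq,ez,gw] rk=9  ker:fg,fi,fl,fp,fq,fz,gi,gl,go,gp,gq,gz,il,io,iq,iw,iz,lo,lp,lq,lw,lz,op,oq,oz,pq,pw,pz,qw,qz,wz
∂2: piv[efi,efp,efz,egl,eiz,eoq,eoz,epq,epz,eqz,fgl,fgq,flq,gil,gio,glo,glp,glw,gpw,ilq,ilw,ioq,iqw,lop,loz,lpz] rk=26  ker:fiz,glq,ilo,lpw,lqw,opq,opz,oqz,pqz
∂3: piv[eoqz,epqz,fglq,gilo,glpw,opqz] rk=6
∂2c = 0
c vs im∂3: residual ≠ 0 ⇒ not boundary

cycle:yes boundary:no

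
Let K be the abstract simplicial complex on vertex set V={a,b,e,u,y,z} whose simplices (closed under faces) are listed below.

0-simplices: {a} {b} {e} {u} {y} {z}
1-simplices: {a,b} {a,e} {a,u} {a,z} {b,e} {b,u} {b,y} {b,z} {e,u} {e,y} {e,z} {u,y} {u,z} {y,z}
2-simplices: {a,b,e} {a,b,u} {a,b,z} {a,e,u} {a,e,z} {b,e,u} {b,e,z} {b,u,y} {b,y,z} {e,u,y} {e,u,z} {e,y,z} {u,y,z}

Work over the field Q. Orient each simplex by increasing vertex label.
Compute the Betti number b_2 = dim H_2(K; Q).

b_2=4

n_0=6 n_1=14 n_2=13  [Q]
∂1: piv[ab,ae,au,az,by] rk=5  ker:be,bu,bz,eu,ey,ez,uy,uz,yz
∂2: piv[abe,abu,abz,aeu,aez,buy,byz,euy,euz] rk=9  ker:beu,bez,eyz,uyz
b_2=(13−9)−0=4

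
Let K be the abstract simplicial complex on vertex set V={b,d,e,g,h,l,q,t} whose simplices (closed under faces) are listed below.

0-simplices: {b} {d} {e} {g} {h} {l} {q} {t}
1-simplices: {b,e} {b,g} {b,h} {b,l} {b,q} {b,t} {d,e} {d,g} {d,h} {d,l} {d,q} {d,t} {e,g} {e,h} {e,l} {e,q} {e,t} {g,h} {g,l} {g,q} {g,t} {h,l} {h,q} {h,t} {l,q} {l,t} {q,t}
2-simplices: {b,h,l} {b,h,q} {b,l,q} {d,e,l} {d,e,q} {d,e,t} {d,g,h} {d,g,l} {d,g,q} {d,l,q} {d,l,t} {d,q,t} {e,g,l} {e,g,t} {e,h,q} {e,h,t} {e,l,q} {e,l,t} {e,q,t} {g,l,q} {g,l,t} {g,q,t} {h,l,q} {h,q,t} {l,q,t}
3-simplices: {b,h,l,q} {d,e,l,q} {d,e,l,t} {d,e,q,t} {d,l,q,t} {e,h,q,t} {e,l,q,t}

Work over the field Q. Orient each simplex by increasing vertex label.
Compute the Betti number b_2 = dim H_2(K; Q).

b_2=3

n_0=8 n_1=27 n_2=25 n_3=7  [Q]
∂1: piv[be,bg,bh,bl,bq,bt,de] rk=7  ker:dg,dh,dl,dq,dt,eg,eh,el,eq,et,gh,gl,gq,gt,hl,hq,ht,lq,lt,qt
∂2: piv[bhl,bhq,blq,del,deq,det,dgh,dgl,dgq,dlq,dlt,dqt,egl,egt,ehq,eht] rk=16  ker:elq,elt,eqt,glq,glt,gqt,hlq,hqt,lqt
∂3: piv[bhlq,delq,delt,deqt,dlqt,ehqt] rk=6  ker:elqt
b_2=(25−16)−6=3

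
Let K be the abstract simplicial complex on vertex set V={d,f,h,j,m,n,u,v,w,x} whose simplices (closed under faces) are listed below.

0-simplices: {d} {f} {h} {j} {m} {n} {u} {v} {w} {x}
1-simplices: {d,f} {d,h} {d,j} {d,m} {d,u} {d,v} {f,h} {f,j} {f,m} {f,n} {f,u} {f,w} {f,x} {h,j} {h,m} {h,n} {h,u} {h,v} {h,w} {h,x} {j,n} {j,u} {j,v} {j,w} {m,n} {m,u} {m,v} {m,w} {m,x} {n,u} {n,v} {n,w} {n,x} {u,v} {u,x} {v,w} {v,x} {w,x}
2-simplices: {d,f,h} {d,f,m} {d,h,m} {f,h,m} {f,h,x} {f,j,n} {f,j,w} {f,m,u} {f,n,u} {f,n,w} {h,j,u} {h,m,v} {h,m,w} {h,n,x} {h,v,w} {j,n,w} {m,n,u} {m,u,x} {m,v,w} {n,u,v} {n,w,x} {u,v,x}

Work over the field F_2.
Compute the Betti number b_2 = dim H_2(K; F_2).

n_0=10 n_1=38 n_2=22  [Z2]
∂1: piv[df,dh,dj,dm,du,dv,fn,fw,fx] rk=9  ker:fh,fj,fm,fu,hj,hm,hn,hu,hv,hw,hx,jn,ju,jv,jw,mn,mu,mv,mw,mx,nu,nv,nw,nx,uv,ux,vw,vx,wx
∂2: piv[dfh,dfm,dhm,fhx,fjn,fjw,fmu,fnu,fnw,hju,hmv,hmw,hnx,hvw,mnu,mux,nuv,nwx,uvx] rk=19  ker:fhm,jnw,mvw
b_2=(22−19)−0=3

b_2=3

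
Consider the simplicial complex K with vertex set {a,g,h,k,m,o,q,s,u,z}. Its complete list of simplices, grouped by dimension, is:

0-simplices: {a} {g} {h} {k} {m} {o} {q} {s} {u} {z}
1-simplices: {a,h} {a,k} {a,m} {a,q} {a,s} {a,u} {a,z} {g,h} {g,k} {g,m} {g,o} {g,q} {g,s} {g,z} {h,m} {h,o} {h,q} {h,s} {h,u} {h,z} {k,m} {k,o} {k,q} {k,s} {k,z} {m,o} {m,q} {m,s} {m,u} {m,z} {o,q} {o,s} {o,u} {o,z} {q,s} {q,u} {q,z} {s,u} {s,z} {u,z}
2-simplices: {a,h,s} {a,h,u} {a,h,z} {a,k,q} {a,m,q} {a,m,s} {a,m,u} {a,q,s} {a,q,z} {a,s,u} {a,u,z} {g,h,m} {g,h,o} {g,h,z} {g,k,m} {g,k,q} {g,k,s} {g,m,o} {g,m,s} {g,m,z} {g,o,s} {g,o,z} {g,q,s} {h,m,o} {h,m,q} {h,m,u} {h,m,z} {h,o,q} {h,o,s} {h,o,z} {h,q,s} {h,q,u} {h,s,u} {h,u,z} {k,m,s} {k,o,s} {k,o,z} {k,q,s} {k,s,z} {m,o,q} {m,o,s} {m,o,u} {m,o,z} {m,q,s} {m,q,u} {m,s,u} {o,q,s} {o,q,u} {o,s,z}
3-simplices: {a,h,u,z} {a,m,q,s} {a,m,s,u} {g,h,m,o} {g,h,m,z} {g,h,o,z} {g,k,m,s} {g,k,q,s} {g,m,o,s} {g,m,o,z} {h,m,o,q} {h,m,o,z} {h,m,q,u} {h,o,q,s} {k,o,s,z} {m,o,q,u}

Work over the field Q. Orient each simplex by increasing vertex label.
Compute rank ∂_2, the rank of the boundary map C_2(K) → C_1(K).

n_0=10 n_1=40 n_2=49 n_3=16  [Q]
∂1: piv[ah,ak,am,aq,as,au,az,gh,go] rk=9  ker:gk,gm,gq,gs,gz,hm,ho,hq,hs,hu,hz,km,ko,kq,ks,kz,mo,mq,ms,mu,mz,oq,os,ou,oz,qs,qu,qz,su,sz,uz
∂2: piv[ahs,ahu,ahz,akq,amq,ams,amu,aqs,aqz,asu,auz,ghm,gho,ghz,gkm,gkq,gks,gmo,gms,gmz,gos,goz,gqs,hmq,hmu,hoq,hqu,kos,koz,ksz,mou] rk=31  ker:hmo,hmz,hos,hoz,hqs,hsu,huz,kms,kqs,moq,mos,moz,mqs,mqu,msu,oqs,oqu,osz
∂3: piv[ahuz,amqs,amsu,ghmo,ghmz,ghoz,gkms,gkqs,gmos,gmoz,hmoq,hmqu,hoqs,kosz,moqu] rk=15  ker:hmoz
rk∂_2=31

rank∂_2=31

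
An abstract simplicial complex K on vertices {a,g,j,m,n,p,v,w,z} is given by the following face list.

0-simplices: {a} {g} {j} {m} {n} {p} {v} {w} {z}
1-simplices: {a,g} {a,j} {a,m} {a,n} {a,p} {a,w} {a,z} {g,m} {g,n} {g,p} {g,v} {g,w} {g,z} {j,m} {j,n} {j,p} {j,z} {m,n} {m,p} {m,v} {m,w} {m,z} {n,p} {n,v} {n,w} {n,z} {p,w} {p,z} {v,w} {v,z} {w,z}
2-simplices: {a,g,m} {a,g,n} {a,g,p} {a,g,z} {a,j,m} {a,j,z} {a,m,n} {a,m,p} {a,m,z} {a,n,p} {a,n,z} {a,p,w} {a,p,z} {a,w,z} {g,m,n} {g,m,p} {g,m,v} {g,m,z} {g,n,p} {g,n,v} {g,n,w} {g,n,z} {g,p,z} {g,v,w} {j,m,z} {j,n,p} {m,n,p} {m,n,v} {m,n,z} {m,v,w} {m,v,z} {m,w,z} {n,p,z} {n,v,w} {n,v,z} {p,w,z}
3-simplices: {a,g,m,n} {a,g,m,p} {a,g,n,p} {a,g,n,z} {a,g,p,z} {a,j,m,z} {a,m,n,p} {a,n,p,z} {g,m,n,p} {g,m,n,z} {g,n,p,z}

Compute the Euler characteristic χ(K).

χ(K)=3

n_0=9 n_1=31 n_2=36 n_3=11
χ=+9−31+36−11=3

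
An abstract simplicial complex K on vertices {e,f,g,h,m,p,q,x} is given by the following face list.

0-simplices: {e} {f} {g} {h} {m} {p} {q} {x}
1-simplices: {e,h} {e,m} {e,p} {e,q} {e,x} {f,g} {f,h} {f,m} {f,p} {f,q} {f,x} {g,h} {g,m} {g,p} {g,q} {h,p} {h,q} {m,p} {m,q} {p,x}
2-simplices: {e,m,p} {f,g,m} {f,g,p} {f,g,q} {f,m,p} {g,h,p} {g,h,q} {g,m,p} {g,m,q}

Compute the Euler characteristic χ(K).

χ(K)=-3

n_0=8 n_1=20 n_2=9
χ=+8−20+9=-3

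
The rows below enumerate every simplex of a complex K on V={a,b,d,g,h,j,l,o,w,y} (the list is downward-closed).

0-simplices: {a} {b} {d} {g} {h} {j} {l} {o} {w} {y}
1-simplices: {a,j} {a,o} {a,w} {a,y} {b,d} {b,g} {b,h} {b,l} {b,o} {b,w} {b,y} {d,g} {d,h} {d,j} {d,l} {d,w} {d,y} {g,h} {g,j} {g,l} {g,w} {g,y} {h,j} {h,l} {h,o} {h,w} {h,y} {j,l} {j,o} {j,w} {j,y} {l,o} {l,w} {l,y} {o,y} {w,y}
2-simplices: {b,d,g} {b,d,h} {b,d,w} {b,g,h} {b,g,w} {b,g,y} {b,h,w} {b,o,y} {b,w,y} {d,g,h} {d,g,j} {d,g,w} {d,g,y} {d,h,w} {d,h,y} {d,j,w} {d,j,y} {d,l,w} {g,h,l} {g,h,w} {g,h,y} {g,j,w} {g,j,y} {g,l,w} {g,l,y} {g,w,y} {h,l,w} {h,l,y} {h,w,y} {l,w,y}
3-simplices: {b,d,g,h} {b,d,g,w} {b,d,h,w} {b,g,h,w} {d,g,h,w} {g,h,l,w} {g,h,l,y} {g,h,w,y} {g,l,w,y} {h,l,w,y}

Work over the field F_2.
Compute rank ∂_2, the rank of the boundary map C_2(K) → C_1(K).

n_0=10 n_1=36 n_2=30 n_3=10  [Z2]
∂1: piv[aj,ao,aw,ay,bd,bg,bh,bl,bo] rk=9  ker:bw,by,dg,dh,dj,dl,dw,dy,gh,gj,gl,gw,gy,hj,hl,ho,hw,hy,jl,jo,jw,jy,lo,lw,ly,oy,wy
∂2: piv[bdg,bdh,bdw,bgh,bgw,bgy,bhw,boy,bwy,dgj,dgy,dhy,djw,djy,dlw,ghl,glw,gly] rk=18  ker:dgh,dgw,dhw,ghw,ghy,gjw,gjy,gwy,hlw,hly,hwy,lwy
∂3: piv[bdgh,bdgw,bdhw,bghw,ghlw,ghly,ghwy,glwy] rk=8  ker:dghw,hlwy
rk∂_2=18

rank∂_2=18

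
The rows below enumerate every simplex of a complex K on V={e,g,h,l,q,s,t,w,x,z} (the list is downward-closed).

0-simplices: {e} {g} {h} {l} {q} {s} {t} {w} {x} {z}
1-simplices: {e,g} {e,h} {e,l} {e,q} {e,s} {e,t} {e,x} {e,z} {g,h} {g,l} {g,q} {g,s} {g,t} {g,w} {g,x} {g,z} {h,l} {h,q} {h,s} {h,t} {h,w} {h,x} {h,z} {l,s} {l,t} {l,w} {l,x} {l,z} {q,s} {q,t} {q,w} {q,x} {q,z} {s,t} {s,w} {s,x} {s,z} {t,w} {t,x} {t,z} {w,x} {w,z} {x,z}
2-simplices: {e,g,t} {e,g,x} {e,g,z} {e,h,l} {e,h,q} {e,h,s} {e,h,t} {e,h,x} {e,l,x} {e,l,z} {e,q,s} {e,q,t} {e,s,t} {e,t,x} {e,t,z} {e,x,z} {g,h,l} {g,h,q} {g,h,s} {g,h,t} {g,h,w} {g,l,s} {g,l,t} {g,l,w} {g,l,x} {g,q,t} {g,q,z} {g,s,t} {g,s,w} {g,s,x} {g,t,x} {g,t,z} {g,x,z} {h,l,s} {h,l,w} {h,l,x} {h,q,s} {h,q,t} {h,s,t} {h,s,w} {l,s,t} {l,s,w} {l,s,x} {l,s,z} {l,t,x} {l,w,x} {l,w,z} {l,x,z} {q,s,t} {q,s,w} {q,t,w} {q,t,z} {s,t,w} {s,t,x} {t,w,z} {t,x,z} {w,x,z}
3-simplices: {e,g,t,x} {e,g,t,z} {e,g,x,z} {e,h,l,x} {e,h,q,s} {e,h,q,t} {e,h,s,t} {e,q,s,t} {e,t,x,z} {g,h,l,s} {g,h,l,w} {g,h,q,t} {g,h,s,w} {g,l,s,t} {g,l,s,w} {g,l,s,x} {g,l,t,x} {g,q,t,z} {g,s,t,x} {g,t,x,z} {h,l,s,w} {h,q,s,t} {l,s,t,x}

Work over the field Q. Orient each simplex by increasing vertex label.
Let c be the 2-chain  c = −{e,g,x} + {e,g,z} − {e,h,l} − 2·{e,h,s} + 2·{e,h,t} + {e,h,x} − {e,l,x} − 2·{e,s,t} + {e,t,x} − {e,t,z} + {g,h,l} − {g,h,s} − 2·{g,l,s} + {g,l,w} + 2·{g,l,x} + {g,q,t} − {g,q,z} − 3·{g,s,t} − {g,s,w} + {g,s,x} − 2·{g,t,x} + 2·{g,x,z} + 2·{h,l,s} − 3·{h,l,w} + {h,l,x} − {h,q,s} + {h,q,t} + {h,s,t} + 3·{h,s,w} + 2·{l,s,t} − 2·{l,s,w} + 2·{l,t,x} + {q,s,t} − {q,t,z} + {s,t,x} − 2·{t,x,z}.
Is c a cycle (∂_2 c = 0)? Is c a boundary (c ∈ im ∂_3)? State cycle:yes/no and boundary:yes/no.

n_0=10 n_1=43 n_2=57 n_3=23  [Q]
∂1: piv[eg,eh,el,eq,es,et,ex,ez,gw] rk=9  ker:gh,gl,gq,gs,gt,gx,gz,hl,hq,hs,ht,hw,hx,hz,ls,lt,lw,lx,lz,qs,qt,qw,qx,qz,st,sw,sx,sz,tw,tx,tz,wx,wz,xz
∂2: piv[egt,egx,egz,ehl,ehq,ehs,eht,ehx,elx,elz,eqs,eqt,est,etx,etz,exz,ghl,ghq,ghs,ght,ghw,gls,glt,glw,gqz,gsw,gsx,lsz,lwx,lwz,qsw,qtw] rk=32  ker:glx,gqt,gst,gtx,gtz,gxz,hls,hlw,hlx,hqs,hqt,hst,hsw,lst,lsw,lsx,ltx,lxz,qst,qtz,stw,stx,twz,txz,wxz
∂3: piv[egtx,egtz,egxz,ehlx,ehqs,ehqt,ehst,eqst,etxz,ghls,ghlw,ghqt,ghsw,glst,glsw,glsx,gltx,gqtz,gstx] rk=19  ker:gtxz,hlsw,hqst,lstx
∂2c = 0
c vs im∂3: reduces to 0 ⇒ boundary

cycle:yes boundary:yes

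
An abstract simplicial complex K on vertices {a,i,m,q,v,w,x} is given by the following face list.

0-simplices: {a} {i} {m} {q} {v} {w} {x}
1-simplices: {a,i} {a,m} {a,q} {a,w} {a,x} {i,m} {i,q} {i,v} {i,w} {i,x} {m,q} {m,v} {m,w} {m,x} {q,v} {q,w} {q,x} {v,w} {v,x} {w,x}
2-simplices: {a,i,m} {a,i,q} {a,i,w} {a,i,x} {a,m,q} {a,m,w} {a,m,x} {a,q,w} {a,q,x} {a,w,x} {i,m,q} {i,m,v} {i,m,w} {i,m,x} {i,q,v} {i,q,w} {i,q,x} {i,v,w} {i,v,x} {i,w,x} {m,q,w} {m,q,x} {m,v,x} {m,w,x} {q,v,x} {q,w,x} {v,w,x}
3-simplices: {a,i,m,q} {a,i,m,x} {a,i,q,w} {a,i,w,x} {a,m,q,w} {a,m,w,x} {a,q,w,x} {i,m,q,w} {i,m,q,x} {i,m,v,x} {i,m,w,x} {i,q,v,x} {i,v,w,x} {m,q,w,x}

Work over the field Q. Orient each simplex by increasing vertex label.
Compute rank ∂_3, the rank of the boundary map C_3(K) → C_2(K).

rank∂_3=13

n_0=7 n_1=20 n_2=27 n_3=14  [Q]
∂1: piv[ai,am,aq,aw,ax,iv] rk=6  ker:im,iq,iw,ix,mq,mv,mw,mx,qv,qw,qx,vw,vx,wx
∂2: piv[aim,aiq,aiw,aix,amq,amw,amx,aqw,aqx,awx,imv,iqv,ivw,ivx] rk=14  ker:imq,imw,imx,iqw,iqx,iwx,mqw,mqx,mvx,mwx,qvx,qwx,vwx
∂3: piv[aimq,aimx,aiqw,aiwx,amqw,amwx,aqwx,imqw,imqx,imvx,iqvx,ivwx,mqwx] rk=13  ker:imwx
rk∂_3=13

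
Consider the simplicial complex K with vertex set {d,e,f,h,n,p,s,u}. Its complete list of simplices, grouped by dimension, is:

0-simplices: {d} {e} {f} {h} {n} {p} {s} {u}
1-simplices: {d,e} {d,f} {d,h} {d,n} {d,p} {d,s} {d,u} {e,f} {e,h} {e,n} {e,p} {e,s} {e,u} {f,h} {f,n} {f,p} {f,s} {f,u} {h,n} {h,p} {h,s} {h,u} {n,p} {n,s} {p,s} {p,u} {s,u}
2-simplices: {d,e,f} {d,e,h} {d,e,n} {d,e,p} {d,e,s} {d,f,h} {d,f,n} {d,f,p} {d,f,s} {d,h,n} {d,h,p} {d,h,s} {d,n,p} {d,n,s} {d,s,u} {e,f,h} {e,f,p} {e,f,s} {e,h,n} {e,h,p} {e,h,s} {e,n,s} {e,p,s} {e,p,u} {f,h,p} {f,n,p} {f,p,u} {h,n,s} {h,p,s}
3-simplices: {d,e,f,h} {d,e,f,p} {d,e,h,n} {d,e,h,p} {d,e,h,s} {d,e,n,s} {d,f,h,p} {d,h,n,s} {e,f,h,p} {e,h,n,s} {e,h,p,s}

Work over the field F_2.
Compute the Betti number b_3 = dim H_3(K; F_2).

b_3=2

n_0=8 n_1=27 n_2=29 n_3=11  [Z2]
∂1: piv[de,df,dh,dn,dp,ds,du] rk=7  ker:ef,eh,en,ep,es,eu,fh,fn,fp,fs,fu,hn,hp,hs,hu,np,ns,ps,pu,su
∂2: piv[def,deh,den,dep,des,dfh,dfn,dfp,dfs,dhn,dhp,dhs,dnp,dns,dsu,eps,epu,fpu] rk=18  ker:efh,efp,efs,ehn,ehp,ehs,ens,fhp,fnp,hns,hps
∂3: piv[defh,defp,dehn,dehp,dehs,dens,dfhp,dhns,ehps] rk=9  ker:efhp,ehns
b_3=(11−9)−0=2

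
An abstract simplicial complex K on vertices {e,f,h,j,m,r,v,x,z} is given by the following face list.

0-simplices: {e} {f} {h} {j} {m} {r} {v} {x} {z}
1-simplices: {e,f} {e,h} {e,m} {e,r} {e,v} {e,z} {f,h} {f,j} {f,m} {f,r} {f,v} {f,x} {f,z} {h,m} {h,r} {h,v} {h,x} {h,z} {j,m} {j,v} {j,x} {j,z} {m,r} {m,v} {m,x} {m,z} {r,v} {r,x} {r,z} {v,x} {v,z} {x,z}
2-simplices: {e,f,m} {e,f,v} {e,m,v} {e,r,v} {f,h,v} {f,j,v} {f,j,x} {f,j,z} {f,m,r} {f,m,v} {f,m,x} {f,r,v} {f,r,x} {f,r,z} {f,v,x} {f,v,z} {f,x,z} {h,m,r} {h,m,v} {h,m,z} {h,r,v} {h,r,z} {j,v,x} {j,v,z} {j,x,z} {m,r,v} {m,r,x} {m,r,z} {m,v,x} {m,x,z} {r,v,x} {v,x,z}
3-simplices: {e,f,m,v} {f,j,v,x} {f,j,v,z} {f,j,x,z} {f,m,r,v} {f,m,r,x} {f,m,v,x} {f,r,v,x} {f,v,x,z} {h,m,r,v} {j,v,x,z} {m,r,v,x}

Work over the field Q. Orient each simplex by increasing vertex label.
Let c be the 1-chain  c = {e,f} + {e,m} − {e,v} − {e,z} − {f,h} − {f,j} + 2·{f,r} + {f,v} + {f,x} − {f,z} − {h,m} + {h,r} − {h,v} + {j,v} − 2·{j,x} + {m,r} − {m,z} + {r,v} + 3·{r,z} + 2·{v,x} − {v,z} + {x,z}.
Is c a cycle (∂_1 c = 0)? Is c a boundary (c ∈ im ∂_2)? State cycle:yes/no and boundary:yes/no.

n_0=9 n_1=32 n_2=32 n_3=12  [Q]
∂1: piv[ef,eh,em,er,ev,ez,fj,fx] rk=8  ker:fh,fm,fr,fv,fz,hm,hr,hv,hx,hz,jm,jv,jx,jz,mr,mv,mx,mz,rv,rx,rz,vx,vz,xz
∂2: piv[efm,efv,emv,erv,fhv,fjv,fjx,fjz,fmr,fmx,frv,frx,frz,fvx,fvz,fxz,hmr,hmv,hmz,hrz] rk=20  ker:fmv,hrv,jvx,jvz,jxz,mrv,mrx,mrz,mvx,mxz,rvx,vxz
∂3: piv[efmv,fjvx,fjvz,fjxz,fmrv,fmrx,fmvx,frvx,fvxz,hmrv] rk=10  ker:jvxz,mrvx
∂1c = 0
c vs im∂2: residual ≠ 0 ⇒ not boundary

cycle:yes boundary:no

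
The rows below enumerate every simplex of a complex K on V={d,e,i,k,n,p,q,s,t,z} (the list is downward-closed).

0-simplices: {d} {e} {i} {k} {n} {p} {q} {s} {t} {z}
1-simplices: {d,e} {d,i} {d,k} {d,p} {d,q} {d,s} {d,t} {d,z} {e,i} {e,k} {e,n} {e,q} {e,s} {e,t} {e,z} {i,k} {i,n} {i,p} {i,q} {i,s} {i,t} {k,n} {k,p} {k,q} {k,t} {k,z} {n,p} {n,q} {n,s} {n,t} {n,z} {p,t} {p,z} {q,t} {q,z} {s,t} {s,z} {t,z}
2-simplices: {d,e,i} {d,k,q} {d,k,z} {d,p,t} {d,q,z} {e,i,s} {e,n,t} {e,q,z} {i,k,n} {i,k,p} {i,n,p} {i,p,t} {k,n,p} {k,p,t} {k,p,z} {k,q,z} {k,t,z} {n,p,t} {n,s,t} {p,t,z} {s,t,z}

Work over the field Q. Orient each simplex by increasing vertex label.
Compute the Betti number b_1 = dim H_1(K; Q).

n_0=10 n_1=38 n_2=21  [Q]
∂1: piv[de,di,dk,dp,dq,ds,dt,dz,en] rk=9  ker:ei,ek,eq,es,et,ez,ik,in,ip,iq,is,it,kn,kp,kq,kt,kz,np,nq,ns,nt,nz,pt,pz,qt,qz,st,sz,tz
∂2: piv[dei,dkq,dkz,dpt,dqz,eis,ent,eqz,ikn,ikp,inp,ipt,kpt,kpz,ktz,npt,nst,stz] rk=18  ker:knp,kqz,ptz
b_1=(38−9)−18=11

b_1=11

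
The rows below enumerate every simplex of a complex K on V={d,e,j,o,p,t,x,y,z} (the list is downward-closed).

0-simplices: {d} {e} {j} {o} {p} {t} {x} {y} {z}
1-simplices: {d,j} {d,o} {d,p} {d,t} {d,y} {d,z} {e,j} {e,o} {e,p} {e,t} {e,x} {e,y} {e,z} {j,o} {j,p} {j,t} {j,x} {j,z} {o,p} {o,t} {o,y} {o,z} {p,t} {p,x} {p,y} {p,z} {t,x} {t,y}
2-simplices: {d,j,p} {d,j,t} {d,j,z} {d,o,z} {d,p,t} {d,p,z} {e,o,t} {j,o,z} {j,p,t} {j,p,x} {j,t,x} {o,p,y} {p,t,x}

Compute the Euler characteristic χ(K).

n_0=9 n_1=28 n_2=13
χ=+9−28+13=-6

χ(K)=-6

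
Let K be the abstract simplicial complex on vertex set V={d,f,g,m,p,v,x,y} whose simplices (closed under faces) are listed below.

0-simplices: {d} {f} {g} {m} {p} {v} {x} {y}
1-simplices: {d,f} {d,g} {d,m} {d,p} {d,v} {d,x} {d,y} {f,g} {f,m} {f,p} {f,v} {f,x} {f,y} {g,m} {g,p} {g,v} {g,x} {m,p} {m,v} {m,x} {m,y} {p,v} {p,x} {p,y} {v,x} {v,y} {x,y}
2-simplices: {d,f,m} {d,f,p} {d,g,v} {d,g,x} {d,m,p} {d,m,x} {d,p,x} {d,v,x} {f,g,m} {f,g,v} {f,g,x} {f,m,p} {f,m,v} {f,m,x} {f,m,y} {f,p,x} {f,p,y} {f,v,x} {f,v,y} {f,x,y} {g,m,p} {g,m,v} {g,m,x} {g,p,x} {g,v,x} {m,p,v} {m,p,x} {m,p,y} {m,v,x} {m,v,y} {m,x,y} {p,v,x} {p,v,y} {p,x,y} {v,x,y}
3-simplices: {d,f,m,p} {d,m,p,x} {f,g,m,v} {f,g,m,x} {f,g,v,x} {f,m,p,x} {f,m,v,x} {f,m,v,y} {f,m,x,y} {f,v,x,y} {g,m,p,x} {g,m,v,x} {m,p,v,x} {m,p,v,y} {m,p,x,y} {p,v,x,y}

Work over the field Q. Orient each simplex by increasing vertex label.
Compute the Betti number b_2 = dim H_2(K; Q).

b_2=2

n_0=8 n_1=27 n_2=35 n_3=16  [Q]
∂1: piv[df,dg,dm,dp,dv,dx,dy] rk=7  ker:fg,fm,fp,fv,fx,fy,gm,gp,gv,gx,mp,mv,mx,my,pv,px,py,vx,vy,xy
∂2: piv[dfm,dfp,dgv,dgx,dmp,dmx,dpx,dvx,fgm,fgv,fgx,fmv,fmx,fmy,fpy,fvy,fxy,gmp,mpv] rk=19  ker:fmp,fpx,fvx,gmv,gmx,gpx,gvx,mpx,mpy,mvx,mvy,mxy,pvx,pvy,pxy,vxy
∂3: piv[dfmp,dmpx,fgmv,fgmx,fgvx,fmpx,fmvx,fmvy,fmxy,fvxy,gmpx,mpvx,mpvy,mpxy] rk=14  ker:gmvx,pvxy
b_2=(35−19)−14=2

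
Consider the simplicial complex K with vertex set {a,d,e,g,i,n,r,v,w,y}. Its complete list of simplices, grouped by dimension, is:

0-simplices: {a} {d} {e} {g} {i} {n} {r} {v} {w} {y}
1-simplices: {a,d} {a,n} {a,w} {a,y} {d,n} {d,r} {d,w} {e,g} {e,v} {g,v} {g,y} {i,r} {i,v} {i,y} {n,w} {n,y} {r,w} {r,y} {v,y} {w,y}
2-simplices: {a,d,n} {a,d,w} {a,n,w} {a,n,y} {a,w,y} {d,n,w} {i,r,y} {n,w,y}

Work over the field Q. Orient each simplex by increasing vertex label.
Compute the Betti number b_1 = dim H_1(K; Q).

b_1=5

n_0=10 n_1=20 n_2=8  [Q]
∂1: piv[ad,an,aw,ay,dr,eg,ev,gy,ir] rk=9  ker:dn,dw,gv,iv,iy,nw,ny,rw,ry,vy,wy
∂2: piv[adn,adw,anw,any,awy,iry] rk=6  ker:dnw,nwy
b_1=(20−9)−6=5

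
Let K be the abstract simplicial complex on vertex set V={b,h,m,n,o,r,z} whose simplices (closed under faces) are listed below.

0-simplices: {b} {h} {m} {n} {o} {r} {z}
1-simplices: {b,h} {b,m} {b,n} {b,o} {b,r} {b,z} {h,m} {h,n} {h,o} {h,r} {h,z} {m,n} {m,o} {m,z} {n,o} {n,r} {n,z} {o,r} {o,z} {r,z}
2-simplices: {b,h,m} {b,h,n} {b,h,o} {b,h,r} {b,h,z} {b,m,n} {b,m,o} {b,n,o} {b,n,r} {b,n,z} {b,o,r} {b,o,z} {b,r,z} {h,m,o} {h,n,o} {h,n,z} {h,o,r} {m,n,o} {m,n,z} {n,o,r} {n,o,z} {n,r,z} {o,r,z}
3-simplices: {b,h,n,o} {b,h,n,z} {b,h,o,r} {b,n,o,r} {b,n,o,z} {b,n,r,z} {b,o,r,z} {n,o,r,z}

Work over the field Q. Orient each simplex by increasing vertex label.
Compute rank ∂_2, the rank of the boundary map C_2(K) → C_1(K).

n_0=7 n_1=20 n_2=23 n_3=8  [Q]
∂1: piv[bh,bm,bn,bo,br,bz] rk=6  ker:hm,hn,ho,hr,hz,mn,mo,mz,no,nr,nz,or,oz,rz
∂2: piv[bhm,bhn,bho,bhr,bhz,bmn,bmo,bno,bnr,bnz,bor,boz,brz,mnz] rk=14  ker:hmo,hno,hnz,hor,mno,nor,noz,nrz,orz
∂3: piv[bhno,bhnz,bhor,bnor,bnoz,bnrz,borz] rk=7  ker:norz
rk∂_2=14

rank∂_2=14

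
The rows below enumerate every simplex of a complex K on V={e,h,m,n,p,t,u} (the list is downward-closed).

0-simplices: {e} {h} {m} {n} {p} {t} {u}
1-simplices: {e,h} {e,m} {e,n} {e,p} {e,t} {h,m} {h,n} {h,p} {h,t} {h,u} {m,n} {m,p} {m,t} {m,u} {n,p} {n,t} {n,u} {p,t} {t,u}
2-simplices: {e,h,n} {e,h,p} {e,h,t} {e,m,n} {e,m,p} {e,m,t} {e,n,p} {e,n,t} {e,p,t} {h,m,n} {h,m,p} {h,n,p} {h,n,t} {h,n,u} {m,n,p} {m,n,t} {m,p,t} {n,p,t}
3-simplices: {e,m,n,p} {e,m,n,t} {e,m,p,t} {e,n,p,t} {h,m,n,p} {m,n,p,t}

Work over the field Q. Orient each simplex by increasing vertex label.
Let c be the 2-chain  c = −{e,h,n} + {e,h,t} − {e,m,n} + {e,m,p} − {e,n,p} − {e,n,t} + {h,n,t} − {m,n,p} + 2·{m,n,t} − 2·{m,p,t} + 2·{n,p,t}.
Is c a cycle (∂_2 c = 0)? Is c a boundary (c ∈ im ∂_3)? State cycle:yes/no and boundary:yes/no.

n_0=7 n_1=19 n_2=18 n_3=6  [Q]
∂1: piv[eh,em,en,ep,et,hu] rk=6  ker:hm,hn,hp,ht,mn,mp,mt,mu,np,nt,nu,pt,tu
∂2: piv[ehn,ehp,eht,emn,emp,emt,enp,ent,ept,hmn,hnu] rk=11  ker:hmp,hnp,hnt,mnp,mnt,mpt,npt
∂3: piv[emnp,emnt,empt,enpt,hmnp] rk=5  ker:mnpt
∂2c = 0
c vs im∂3: residual ≠ 0 ⇒ not boundary

cycle:yes boundary:no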